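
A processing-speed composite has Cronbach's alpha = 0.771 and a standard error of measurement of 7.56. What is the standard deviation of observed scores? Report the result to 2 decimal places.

15.80

SD = 7.56 / √(1 − 0.771) ≈ 15.798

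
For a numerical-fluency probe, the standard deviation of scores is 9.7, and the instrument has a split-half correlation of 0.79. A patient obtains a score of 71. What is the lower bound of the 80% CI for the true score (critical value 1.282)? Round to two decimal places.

Spearman-Brown: r = 2(0.79) / (1 + 0.79) = 1.58000 / 1.79000 ≈ 0.88268
SEM = 9.70000·√(1 − 0.88268) ≈ 3.32242
Margin = 1.282 · 3.32242 ≈ 4.25935
Lower bound: 71 − 4.25935 = 66.74065

66.74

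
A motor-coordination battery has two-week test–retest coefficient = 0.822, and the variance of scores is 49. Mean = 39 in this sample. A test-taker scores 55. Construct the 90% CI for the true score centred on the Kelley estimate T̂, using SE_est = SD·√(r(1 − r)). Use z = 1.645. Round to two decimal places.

[47.75, 56.56]

SD = √49 ≈ 7.0000
Estimated true score = 0.8220·55 + (1 − 0.8220)·39 ≈ 52.1520
SE_est = SD · √(r(1 − r)) = 7.0000 · √0.1463 ≈ 7.0000 · 0.3825 ≈ 2.6776
CI = 52.1520 ± 1.645 · 2.6776 → [47.7474, 56.5566]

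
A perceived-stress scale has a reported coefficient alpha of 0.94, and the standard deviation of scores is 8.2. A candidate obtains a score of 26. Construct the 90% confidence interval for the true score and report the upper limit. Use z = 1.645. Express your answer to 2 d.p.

29.30

SEM = 8.2000 × √(1 − 0.9400) = 8.2000 × √0.0600 ≈ 8.2000 × 0.2449 ≈ 2.0086
Half-width = 1.645×2.0086 ≈ 3.3041
Upper limit = 26 + 3.3041 ≈ 29.3041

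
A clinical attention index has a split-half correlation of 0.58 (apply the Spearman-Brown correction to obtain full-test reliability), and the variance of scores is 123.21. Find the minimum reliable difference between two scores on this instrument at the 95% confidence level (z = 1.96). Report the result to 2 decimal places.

15.86

SD = √123.21 ≈ 11.10000
Spearman-Brown: r = 2(0.58) / (1 + 0.58) = 1.16000 / 1.58000 ≈ 0.73418
The standard error of measurement is 11.10000·√(1 − 0.73418) ≈ 11.10000·0.51558 ≈ 5.72294.
SE_diff = SEM · √2 ≈ 5.72294 · 1.41421 ≈ 8.09346
Minimum reliable difference = 1.96 · SE_diff ≈ 1.96 · 8.09346 ≈ 15.86318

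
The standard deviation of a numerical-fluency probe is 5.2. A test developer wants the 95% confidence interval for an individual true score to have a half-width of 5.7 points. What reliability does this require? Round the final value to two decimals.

0.69

Required SEM = 5.7 / 1.96 ≈ 2.908
r = 1 − (SEM / SD)² = 1 − (2.908 / 5.2)² ≈ 1 − 0.313 ≈ 0.687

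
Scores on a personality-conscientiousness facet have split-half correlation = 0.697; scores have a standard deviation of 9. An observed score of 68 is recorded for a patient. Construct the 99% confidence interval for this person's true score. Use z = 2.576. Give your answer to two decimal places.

[58.20, 77.80]

r_full = 2·0.697 / (1 + 0.697) ≃ 0.8214
SEM = 9.0000·√(1 − 0.8214) ≃ 3.8030
Margin = 2.576 · 3.8030 ≃ 9.7965
CI = 68 ± 9.7965 → [58.2035, 77.7965]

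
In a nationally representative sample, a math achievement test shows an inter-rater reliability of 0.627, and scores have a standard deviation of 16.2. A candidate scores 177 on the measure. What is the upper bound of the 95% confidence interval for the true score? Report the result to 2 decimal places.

The standard error of measurement is 16.200·√(1 − 0.627) ≈ 16.200·0.611 ≈ 9.894.
Half-width = 1.96·9.894 ≈ 19.392
Upper limit = 177 + 19.392 ≈ 196.392

196.39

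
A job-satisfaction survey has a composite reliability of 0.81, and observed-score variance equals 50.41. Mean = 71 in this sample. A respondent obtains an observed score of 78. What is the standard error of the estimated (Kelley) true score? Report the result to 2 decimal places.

2.79

SD = √50.41 = 7.100
SE_est = SD * √(r(1 − r)) = 7.100 * √0.154 ≈ 7.100 * 0.392 ≈ 2.785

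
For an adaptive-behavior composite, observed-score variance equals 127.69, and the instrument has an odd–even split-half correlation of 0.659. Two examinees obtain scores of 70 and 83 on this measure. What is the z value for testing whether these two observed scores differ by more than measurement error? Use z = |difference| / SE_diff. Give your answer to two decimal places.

SD = √127.69 = 11.3000
r_full = 2·0.659 / (1 + 0.659) ≈ 0.7945
SEM = 11.3000 · √(1 − 0.7945) = 11.3000 · √0.2055 ≈ 11.3000 · 0.4534 ≈ 5.1231
SE_diff = SEM · √2 ≈ 5.1231 · 1.4142 ≈ 7.2452
z = 13 / 7.2452 ≈ 1.7943

1.79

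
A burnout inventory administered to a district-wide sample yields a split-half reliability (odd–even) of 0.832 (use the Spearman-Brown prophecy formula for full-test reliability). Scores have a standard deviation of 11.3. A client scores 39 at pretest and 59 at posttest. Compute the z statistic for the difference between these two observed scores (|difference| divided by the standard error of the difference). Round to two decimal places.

Full-length reliability (Spearman-Brown) = 2(0.832)/(1+0.832) ≈ 0.9083
SEM = 11.3000·√(1 − 0.9083) ≈ 3.4219
Standard error of the difference = 3.4219·√2 ≈ 4.8393
z = |39 − 59| / 4.8393 = 20 / 4.8393 ≈ 4.1328

4.13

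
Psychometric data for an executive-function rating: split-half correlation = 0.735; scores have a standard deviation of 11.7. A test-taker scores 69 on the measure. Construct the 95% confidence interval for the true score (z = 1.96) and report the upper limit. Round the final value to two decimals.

Spearman-Brown: r = 2(0.735) / (1 + 0.735) = 1.4700 / 1.7350 ≈ 0.8473
SEM = 11.7000 * √(1 − 0.8473) = 11.7000 * √0.1527 ≈ 11.7000 * 0.3908 ≈ 4.5726
Half-width = 1.96*4.5726 ≈ 8.9622
Upper bound: 69 + 8.9622 = 77.9622

77.96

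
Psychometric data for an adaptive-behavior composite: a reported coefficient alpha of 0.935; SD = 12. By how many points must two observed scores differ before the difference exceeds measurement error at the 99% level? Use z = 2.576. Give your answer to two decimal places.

11.15

The standard error of measurement is 12.000·√(1 − 0.935) ≈ 12.000·0.255 ≈ 3.059.
SE_diff = SEM · √2 ≈ 3.059 · 1.414 ≈ 4.327
Smallest detectable difference = 2.576·4.327 ≈ 11.145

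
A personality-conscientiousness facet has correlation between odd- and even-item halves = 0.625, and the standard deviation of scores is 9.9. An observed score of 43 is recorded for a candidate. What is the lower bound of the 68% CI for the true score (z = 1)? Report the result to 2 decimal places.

38.24

Full-length reliability (Spearman-Brown) = 2(0.625)/(1+0.625) ≈ 0.769
The standard error of measurement is 9.900×√(1 − 0.769) ≈ 9.900×0.480 ≈ 4.756.
Margin = 1 × 4.756 ≈ 4.756
Lower limit = 43 − 4.756 ≈ 38.244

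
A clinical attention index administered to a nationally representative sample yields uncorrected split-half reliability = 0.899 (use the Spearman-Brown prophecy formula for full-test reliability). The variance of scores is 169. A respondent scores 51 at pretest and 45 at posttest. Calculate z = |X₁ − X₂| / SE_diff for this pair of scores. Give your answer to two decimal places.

σ = 169^(1/2) = 13.00000
Full-length reliability (Spearman-Brown) = 2(0.899)/(1+0.899) ≈ 0.94681
SEM = 13.00000*√(1 − 0.94681) ≈ 2.99807
SE_diff = √2 * SEM ≈ 4.23991
z = |51 − 45| / 4.23991 = 6 / 4.23991 ≈ 1.41512

1.42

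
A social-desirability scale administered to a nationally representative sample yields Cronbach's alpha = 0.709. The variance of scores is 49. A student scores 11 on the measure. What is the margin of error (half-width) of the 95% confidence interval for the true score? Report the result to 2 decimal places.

SD = √49 ≈ 7.0000
SEM = 7.0000·√(1 − 0.7090) ≈ 3.7761
1.96 · SEM ≈ 7.4012

7.40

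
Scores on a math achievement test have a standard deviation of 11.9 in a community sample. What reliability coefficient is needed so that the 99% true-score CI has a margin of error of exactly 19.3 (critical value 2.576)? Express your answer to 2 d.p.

0.60

Required SEM = 19.3 / 2.576 ≃ 7.4922
Required reliability = 1 − (SEM/SD)² = 1 − 0.3964 ≃ 0.6036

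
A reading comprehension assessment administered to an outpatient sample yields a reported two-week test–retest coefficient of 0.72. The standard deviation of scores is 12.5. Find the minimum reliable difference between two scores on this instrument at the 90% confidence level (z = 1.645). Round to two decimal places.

15.39

SEM = 12.500 * √(1 − 0.720) = 12.500 * √0.280 ≈ 12.500 * 0.529 ≈ 6.614
SE_diff = SEM * √2 ≈ 6.614 * 1.414 ≈ 9.354
Smallest detectable difference = 1.645*9.354 ≈ 15.388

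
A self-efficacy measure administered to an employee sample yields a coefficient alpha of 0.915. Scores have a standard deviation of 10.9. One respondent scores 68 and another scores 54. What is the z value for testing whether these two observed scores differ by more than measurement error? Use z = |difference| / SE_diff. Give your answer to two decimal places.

3.12

SEM = 10.9000 * √(1 − 0.9150) = 10.9000 * √0.0850 ≈ 10.9000 * 0.2915 ≈ 3.1779
SE_diff = √2 * SEM ≈ 4.4942
z = |68 − 54| / 4.4942 = 14 / 4.4942 ≈ 3.1151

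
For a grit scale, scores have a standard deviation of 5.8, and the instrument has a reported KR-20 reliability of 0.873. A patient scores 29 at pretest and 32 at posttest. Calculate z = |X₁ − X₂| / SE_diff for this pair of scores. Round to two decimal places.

SEM = 5.80000 × √(1 − 0.87300) = 5.80000 × √0.12700 ≈ 5.80000 × 0.35637 ≈ 2.06695
Standard error of the difference = 2.06695·√2 ≈ 2.92311
z = |29 − 32| / 2.92311 = 3 / 2.92311 ≈ 1.02630

1.03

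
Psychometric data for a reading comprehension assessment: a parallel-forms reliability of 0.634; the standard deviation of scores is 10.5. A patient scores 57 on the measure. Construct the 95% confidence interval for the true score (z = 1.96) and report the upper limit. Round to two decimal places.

SEM = 10.5000 × √(1 − 0.6340) = 10.5000 × √0.3660 ≈ 10.5000 × 0.6050 ≈ 6.3523
Margin = 1.96 × 6.3523 ≈ 12.4505
Upper bound: 57 + 12.4505 = 69.4505

69.45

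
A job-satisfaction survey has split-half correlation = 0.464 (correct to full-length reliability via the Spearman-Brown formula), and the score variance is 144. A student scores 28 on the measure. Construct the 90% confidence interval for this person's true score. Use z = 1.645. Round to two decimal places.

σ = 144^(1/2) = 12.000
Full-length reliability (Spearman-Brown) = 2(0.464)/(1+0.464) ≈ 0.634
SEM = 12.000 · √(1 − 0.634) = 12.000 · √0.366 ≈ 12.000 · 0.605 ≈ 7.261
1.645 · SEM ≈ 11.944
90% CI: 28 ± 11.944 = [16.056, 39.944]

[16.06, 39.94]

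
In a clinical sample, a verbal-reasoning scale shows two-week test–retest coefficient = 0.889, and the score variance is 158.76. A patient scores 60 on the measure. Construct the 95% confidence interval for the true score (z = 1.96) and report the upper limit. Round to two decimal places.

SD = √158.76 = 12.600
SEM = 12.600 · √(1 − 0.889) = 12.600 · √0.111 ≃ 12.600 · 0.333 ≃ 4.198
Half-width = 1.96·4.198 ≃ 8.228
Upper bound: 60 + 8.228 = 68.228

68.23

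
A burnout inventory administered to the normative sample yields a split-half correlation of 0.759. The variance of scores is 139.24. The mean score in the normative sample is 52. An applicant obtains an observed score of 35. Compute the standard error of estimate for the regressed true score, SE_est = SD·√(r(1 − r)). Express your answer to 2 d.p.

4.06

σ = 139.24^(1/2) = 11.800
Spearman-Brown: r = 2(0.759) / (1 + 0.759) = 1.518 / 1.759 ≈ 0.863
SE_est = SD × √(r(1 − r)) = 11.800 × √0.118 ≈ 11.800 × 0.344 ≈ 4.058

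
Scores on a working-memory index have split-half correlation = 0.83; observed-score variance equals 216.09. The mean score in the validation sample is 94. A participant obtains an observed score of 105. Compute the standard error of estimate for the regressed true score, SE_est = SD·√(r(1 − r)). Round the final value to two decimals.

4.27

SD = √216.09 = 14.70000
Full-length reliability (Spearman-Brown) = 2(0.83)/(1+0.83) ≃ 0.90710
SE_est = SD · √(r(1 − r)) = 14.70000 · √0.08427 ≃ 14.70000 · 0.29029 ≃ 4.26722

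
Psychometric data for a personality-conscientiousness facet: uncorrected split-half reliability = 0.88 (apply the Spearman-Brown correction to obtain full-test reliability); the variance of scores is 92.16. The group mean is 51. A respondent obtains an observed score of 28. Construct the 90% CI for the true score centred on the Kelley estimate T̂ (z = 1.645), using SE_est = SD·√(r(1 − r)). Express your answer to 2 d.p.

σ = 92.16^(1/2) = 9.600
Full-length reliability (Spearman-Brown) = 2(0.88)/(1+0.88) ≃ 0.936
T̂ = r·X + (1 − r)·M = 0.936·28 + 0.064·51 ≃ 26.213 + 3.255 ≃ 29.468
SE_est = 9.600·√(0.936·0.064) ≃ 2.347
CI = 29.468 ± 1.645 · 2.347 → [25.608, 33.328]

[25.61, 33.33]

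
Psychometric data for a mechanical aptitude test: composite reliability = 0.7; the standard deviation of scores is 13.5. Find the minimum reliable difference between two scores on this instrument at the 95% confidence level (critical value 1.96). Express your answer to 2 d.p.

20.50

SEM = 13.5000*√(1 − 0.7000) ≃ 7.3943
Standard error of the difference = 7.3943·√2 ≃ 10.4571
Smallest detectable difference = 1.96*10.4571 ≃ 20.4958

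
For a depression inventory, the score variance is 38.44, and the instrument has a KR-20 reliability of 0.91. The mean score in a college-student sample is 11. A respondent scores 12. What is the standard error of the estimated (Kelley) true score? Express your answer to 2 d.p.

SD = √38.44 ≈ 6.2000
SE_est = 6.2000·√[r(1 − r)] ≈ 1.7743

1.77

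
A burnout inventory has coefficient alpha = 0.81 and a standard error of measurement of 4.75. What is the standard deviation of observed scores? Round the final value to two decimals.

SD = 4.75 / √(1 − 0.81) ≈ 10.8972

10.90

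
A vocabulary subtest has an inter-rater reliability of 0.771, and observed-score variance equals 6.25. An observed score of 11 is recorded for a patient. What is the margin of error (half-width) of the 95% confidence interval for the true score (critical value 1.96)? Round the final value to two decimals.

2.34

SD = √6.25 ≈ 2.5000
SEM = 2.5000·√(1 − 0.7710) ≈ 1.1963
Half-width = 1.96·1.1963 ≈ 2.3448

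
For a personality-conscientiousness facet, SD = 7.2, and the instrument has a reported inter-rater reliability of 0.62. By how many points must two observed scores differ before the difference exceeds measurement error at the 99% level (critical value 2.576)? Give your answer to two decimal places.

The standard error of measurement is 7.200*√(1 − 0.620) ≈ 7.200*0.616 ≈ 4.438.
SE_diff = √2 * SEM ≈ 6.277
Minimum reliable difference = 2.576 * SE_diff ≈ 2.576 * 6.277 ≈ 16.169

16.17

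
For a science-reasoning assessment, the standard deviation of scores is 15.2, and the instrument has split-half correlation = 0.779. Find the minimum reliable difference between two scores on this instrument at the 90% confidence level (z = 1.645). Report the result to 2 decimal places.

Full-length reliability (Spearman-Brown) = 2(0.779)/(1+0.779) ≃ 0.8758
SEM = 15.2000*√(1 − 0.8758) ≃ 5.3574
Standard error of the difference = 5.3574·√2 ≃ 7.5765
Smallest detectable difference = 1.645*7.5765 ≃ 12.4633

12.46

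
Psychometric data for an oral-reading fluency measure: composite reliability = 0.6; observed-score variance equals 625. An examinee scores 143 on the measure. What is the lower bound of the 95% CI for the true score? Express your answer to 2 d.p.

112.01

SD = √625 ≈ 25.00000
SEM = 25.00000 × √(1 − 0.60000) = 25.00000 × √0.40000 ≈ 25.00000 × 0.63246 ≈ 15.81139
Margin = 1.96 × 15.81139 ≈ 30.99032
Lower limit = 143 − 30.99032 ≈ 112.00968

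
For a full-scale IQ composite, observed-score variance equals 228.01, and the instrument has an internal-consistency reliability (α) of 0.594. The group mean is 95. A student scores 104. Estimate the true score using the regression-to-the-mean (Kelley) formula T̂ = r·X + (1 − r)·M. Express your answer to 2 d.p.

100.35

T̂ = 0.594(104) + 0.406(95) ≈ 100.346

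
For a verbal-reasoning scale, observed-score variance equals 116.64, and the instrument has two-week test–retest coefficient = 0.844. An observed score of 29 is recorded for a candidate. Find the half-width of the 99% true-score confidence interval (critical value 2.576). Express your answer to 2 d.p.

10.99

σ = 116.64^(1/2) = 10.8000
SEM = 10.8000×√(1 − 0.8440) ≃ 4.2657
Half-width = 2.576×4.2657 ≃ 10.9883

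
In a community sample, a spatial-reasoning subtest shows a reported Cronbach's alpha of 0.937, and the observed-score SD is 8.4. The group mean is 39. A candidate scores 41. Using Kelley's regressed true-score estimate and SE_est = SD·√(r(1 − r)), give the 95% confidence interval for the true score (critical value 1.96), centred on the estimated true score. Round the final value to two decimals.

[36.87, 44.87]

T̂ = r·X + (1 − r)·M = 0.937*41 + 0.063*39 = 38.417 + 2.457 ≈ 40.874
SE_est = SD * √(r(1 − r)) = 8.400 * √0.059 ≈ 8.400 * 0.243 ≈ 2.041
CI = 40.874 ± 1.96 * 2.041 → [36.874, 44.874]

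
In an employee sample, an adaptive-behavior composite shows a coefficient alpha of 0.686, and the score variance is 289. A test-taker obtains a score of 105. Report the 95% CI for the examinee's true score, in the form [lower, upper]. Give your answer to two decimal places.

[86.33, 123.67]

SD = √289 = 17.000
SEM = 17.000 * √(1 − 0.686) = 17.000 * √0.314 ≃ 17.000 * 0.560 ≃ 9.526
Margin = 1.96 * 9.526 ≃ 18.671
Interval: (86.329, 123.671)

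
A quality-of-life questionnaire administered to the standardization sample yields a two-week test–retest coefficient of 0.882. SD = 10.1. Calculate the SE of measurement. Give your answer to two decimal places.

The standard error of measurement is 10.100·√(1 − 0.882) ≃ 10.100·0.344 ≃ 3.469.

3.47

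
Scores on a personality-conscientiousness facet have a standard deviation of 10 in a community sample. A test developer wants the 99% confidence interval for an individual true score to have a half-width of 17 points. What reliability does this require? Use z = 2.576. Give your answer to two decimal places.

0.56

SEM needed = half-width / z = 17/2.576 ≈ 6.5994
Required reliability = 1 − (SEM/SD)² = 1 − 0.4355 ≈ 0.5645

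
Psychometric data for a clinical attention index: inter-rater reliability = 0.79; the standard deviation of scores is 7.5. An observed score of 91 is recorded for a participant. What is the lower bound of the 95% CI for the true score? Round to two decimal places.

84.26

The standard error of measurement is 7.5000*√(1 − 0.7900) ≈ 7.5000*0.4583 ≈ 3.4369.
1.96 * SEM ≈ 6.7364
Lower limit = 91 − 6.7364 ≈ 84.2636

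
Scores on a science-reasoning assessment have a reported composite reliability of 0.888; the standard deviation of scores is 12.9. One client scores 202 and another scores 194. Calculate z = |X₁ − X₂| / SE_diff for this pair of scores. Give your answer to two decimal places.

1.31

SEM = 12.900 × √(1 − 0.888) = 12.900 × √0.112 ≈ 12.900 × 0.335 ≈ 4.317
Standard error of the difference = 4.317·√2 ≈ 6.105
z = |202 − 194| / 6.105 = 8 / 6.105 ≈ 1.310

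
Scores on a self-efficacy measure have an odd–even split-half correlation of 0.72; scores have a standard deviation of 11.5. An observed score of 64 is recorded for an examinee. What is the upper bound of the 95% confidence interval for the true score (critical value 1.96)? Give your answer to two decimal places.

73.09

Full-length reliability (Spearman-Brown) = 2(0.72)/(1+0.72) ≈ 0.8372
SEM = 11.5000 * √(1 − 0.8372) = 11.5000 * √0.1628 ≈ 11.5000 * 0.4035 ≈ 4.6399
1.96 * SEM ≈ 9.0943
Upper bound: 64 + 9.0943 = 73.0943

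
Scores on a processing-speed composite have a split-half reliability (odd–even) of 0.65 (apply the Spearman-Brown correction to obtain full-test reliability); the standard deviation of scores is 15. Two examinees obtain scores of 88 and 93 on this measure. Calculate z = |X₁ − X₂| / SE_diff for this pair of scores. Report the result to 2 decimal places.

r_full = 2·0.65 / (1 + 0.65) ≈ 0.7879
SEM = 15.0000*√(1 − 0.7879) ≈ 6.9085
SE_diff = SEM * √2 ≈ 6.9085 * 1.4142 ≈ 9.7701
z = |88 − 93| / 9.7701 = 5 / 9.7701 ≈ 0.5118

0.51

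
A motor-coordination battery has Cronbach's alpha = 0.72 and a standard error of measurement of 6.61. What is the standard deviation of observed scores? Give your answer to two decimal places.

SD = 6.61 / √(1 − 0.72) ≈ 12.492

12.49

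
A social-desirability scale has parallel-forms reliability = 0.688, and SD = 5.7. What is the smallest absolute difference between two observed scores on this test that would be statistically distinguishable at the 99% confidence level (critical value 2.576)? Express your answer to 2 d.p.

11.60

SEM = 5.700×√(1 − 0.688) ≈ 3.184
SE_diff = SEM × √2 ≈ 3.184 × 1.414 ≈ 4.503
Smallest detectable difference = 2.576×4.503 ≈ 11.599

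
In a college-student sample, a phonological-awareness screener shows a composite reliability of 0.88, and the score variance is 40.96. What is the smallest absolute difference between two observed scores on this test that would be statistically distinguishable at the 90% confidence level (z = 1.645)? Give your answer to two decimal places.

5.16

SD = √40.96 ≈ 6.4000
The standard error of measurement is 6.4000×√(1 − 0.8800) ≈ 6.4000×0.3464 ≈ 2.2170.
Standard error of the difference = 2.2170·√2 ≈ 3.1353
Smallest detectable difference = 1.645×3.1353 ≈ 5.1576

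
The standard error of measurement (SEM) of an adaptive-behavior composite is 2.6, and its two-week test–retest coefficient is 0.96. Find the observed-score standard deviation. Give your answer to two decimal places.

13.00

σ = SEM·(1 − r)^(−1/2) ≈ 2.6×5.0000 ≈ 13.0000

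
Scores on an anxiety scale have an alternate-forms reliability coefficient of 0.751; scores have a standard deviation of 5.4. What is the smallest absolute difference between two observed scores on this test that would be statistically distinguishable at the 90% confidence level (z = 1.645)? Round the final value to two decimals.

SEM = 5.40000 × √(1 − 0.75100) = 5.40000 × √0.24900 ≈ 5.40000 × 0.49900 ≈ 2.69459
Standard error of the difference = 2.69459·√2 ≈ 3.81073
Minimum reliable difference = 1.645 × SE_diff ≈ 1.645 × 3.81073 ≈ 6.26865

6.27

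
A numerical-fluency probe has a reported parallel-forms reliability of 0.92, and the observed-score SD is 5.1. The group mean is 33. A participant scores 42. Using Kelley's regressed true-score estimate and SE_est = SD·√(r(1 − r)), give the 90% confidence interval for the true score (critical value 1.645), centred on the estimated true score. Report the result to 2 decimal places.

T̂ = r·X + (1 − r)·M = 0.920·42 + 0.080·33 = 38.640 + 2.640 ≃ 41.280
SE_est = SD · √(r(1 − r)) = 5.100 · √0.074 ≃ 5.100 · 0.271 ≃ 1.384
CI = 41.280 ± 1.645 · 1.384 → [39.004, 43.556]

[39.00, 43.56]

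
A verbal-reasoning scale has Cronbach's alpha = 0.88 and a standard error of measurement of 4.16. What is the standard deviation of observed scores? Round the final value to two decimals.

12.01

SD = 4.16 / √(1 − 0.88) ≃ 12.009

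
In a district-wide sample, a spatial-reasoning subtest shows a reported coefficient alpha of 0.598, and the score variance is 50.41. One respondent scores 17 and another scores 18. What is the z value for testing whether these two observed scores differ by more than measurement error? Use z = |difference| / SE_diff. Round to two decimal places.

SD = √50.41 ≈ 7.10000
The standard error of measurement is 7.10000*√(1 − 0.59800) ≈ 7.10000*0.63403 ≈ 4.50165.
SE_diff = SEM * √2 ≈ 4.50165 * 1.41421 ≈ 6.36629
z = |17 − 18| / 6.36629 = 1 / 6.36629 ≈ 0.15708

0.16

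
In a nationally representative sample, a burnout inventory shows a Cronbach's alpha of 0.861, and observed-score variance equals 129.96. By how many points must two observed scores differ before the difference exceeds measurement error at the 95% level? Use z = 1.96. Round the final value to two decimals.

11.78

SD = √129.96 ≃ 11.4000
SEM = 11.4000 · √(1 − 0.8610) = 11.4000 · √0.1390 ≃ 11.4000 · 0.3728 ≃ 4.2502
Standard error of the difference = 4.2502·√2 ≃ 6.0107
Smallest detectable difference = 1.96·6.0107 ≃ 11.7810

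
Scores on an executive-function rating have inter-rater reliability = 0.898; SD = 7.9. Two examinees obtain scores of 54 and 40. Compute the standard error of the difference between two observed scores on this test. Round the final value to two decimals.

The standard error of measurement is 7.9000×√(1 − 0.8980) ≃ 7.9000×0.3194 ≃ 2.5231.
SE_diff = SEM × √2 ≃ 2.5231 × 1.4142 ≃ 3.5681

3.57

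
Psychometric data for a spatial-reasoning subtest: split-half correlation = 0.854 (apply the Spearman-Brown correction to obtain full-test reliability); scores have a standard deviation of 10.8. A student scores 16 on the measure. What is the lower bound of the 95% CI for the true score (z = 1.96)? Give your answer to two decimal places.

Full-length reliability (Spearman-Brown) = 2(0.854)/(1+0.854) ≈ 0.92125
SEM = 10.80000 * √(1 − 0.92125) = 10.80000 * √0.07875 ≈ 10.80000 * 0.28062 ≈ 3.03072
Margin = 1.96 * 3.03072 ≈ 5.94020
Lower bound: 16 − 5.94020 = 10.05980

10.06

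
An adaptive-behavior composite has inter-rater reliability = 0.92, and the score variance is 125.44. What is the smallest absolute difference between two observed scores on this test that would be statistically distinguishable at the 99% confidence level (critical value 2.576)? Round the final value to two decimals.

11.54

SD = √125.44 ≈ 11.200
SEM = 11.200 × √(1 − 0.920) = 11.200 × √0.080 ≈ 11.200 × 0.283 ≈ 3.168
SE_diff = SEM × √2 ≈ 3.168 × 1.414 ≈ 4.480
Minimum reliable difference = 2.576 × SE_diff ≈ 2.576 × 4.480 ≈ 11.540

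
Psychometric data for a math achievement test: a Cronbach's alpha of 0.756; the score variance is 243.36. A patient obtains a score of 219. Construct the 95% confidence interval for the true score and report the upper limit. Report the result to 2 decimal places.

SD = √243.36 ≈ 15.6000
SEM = 15.6000 · √(1 − 0.7560) = 15.6000 · √0.2440 ≈ 15.6000 · 0.4940 ≈ 7.7058
Margin = 1.96 · 7.7058 ≈ 15.1034
Upper limit = 219 + 15.1034 ≈ 234.1034

234.10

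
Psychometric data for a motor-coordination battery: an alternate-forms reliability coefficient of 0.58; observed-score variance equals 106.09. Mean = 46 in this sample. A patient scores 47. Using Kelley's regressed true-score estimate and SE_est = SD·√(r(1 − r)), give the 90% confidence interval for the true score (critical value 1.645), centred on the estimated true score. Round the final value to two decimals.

[38.22, 54.94]

σ = 106.09^(1/2) = 10.300
T̂ = r·X + (1 − r)·M = 0.580×47 + 0.420×46 = 27.260 + 19.320 ≃ 46.580
SE_est = SD × √(r(1 − r)) = 10.300 × √0.244 ≃ 10.300 × 0.494 ≃ 5.084
CI = 46.580 ± 1.645 × 5.084 → [38.217, 54.943]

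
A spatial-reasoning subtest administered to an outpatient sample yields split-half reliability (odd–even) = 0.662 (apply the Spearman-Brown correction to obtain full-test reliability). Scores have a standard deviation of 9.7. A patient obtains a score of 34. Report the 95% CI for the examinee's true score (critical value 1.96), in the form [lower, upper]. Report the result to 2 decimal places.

[25.43, 42.57]

r_full = 2·0.662 / (1 + 0.662) ≈ 0.7966
The standard error of measurement is 9.7000·√(1 − 0.7966) ≈ 9.7000·0.4510 ≈ 4.3744.
Margin = 1.96 · 4.3744 ≈ 8.5737
CI = 34 ± 8.5737 → [25.4263, 42.5737]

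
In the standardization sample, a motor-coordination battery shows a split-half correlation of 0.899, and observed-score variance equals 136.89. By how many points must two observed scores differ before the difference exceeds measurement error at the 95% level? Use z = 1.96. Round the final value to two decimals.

σ = 136.89^(1/2) = 11.700
Spearman-Brown: r = 2(0.899) / (1 + 0.899) = 1.798 / 1.899 ≈ 0.947
The standard error of measurement is 11.700×√(1 − 0.947) ≈ 11.700×0.231 ≈ 2.698.
SE_diff = SEM × √2 ≈ 2.698 × 1.414 ≈ 3.816
Minimum reliable difference = 1.96 × SE_diff ≈ 1.96 × 3.816 ≈ 7.479

7.48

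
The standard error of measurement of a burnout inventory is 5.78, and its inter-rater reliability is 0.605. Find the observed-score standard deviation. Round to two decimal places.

SD = SEM / √(1 − r) = 5.78 / √0.395 ≈ 5.78 / 0.628 ≈ 9.197

9.20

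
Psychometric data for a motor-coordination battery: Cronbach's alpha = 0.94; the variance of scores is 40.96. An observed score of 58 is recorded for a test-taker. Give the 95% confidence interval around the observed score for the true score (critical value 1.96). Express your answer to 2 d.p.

SD = √40.96 = 6.400
SEM = 6.400 * √(1 − 0.940) = 6.400 * √0.060 ≈ 6.400 * 0.245 ≈ 1.568
Margin = 1.96 * 1.568 ≈ 3.073
95% CI: 58 ± 3.073 = [54.927, 61.073]

[54.93, 61.07]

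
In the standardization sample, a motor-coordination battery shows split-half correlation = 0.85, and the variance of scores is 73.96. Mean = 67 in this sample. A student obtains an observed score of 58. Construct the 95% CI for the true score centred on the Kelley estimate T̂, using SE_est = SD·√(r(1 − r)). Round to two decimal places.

SD = √73.96 ≈ 8.6000
Full-length reliability (Spearman-Brown) = 2(0.85)/(1+0.85) ≈ 0.9189
T̂ = 0.9189(58) + 0.0811(67) ≈ 58.7297
SE_est = SD × √(r(1 − r)) = 8.6000 × √0.0745 ≈ 8.6000 × 0.2730 ≈ 2.3475
95% CI: 58.7297 ± 4.6010 ≈ (54.1287, 63.3307)

[54.13, 63.33]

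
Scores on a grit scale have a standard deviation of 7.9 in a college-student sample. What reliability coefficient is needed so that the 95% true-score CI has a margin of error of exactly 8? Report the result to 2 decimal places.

SEM needed = half-width / z = 8/1.96 ≈ 4.0816
Required reliability = 1 − (SEM/SD)² = 1 − 0.2669 ≈ 0.7331

0.73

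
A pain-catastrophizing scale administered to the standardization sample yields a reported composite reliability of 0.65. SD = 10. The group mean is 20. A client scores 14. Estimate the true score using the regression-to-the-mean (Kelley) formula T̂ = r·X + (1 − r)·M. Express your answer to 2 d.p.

T̂ = r·X + (1 − r)·M = 0.6500×14 + 0.3500×20 = 9.1000 + 7.0000 ≈ 16.1000

16.10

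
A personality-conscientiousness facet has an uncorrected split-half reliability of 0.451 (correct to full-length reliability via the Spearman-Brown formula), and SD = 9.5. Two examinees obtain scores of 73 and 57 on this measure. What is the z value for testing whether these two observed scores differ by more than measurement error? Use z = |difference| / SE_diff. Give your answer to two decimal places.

1.94

Spearman-Brown: r = 2(0.451) / (1 + 0.451) = 0.9020 / 1.4510 ≈ 0.6216
SEM = 9.5000×√(1 − 0.6216) ≈ 5.8435
Standard error of the difference = 5.8435·√2 ≈ 8.2640
z = 16 / 8.2640 ≈ 1.9361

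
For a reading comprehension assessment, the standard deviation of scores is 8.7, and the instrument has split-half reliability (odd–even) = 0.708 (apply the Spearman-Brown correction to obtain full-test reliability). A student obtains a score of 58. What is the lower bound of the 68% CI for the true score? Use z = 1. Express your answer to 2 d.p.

Full-length reliability (Spearman-Brown) = 2(0.708)/(1+0.708) ≃ 0.82904
SEM = 8.70000 × √(1 − 0.82904) = 8.70000 × √0.17096 ≃ 8.70000 × 0.41347 ≃ 3.59722
Half-width = 1×3.59722 ≃ 3.59722
Lower limit = 58 − 3.59722 ≃ 54.40278

54.40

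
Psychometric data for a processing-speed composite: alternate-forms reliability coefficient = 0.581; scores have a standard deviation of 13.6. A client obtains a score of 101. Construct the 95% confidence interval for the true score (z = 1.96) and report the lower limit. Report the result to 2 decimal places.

SEM = 13.6000 * √(1 − 0.5810) = 13.6000 * √0.4190 ≈ 13.6000 * 0.6473 ≈ 8.8033
1.96 * SEM ≈ 17.2545
Lower bound: 101 − 17.2545 = 83.7455

83.75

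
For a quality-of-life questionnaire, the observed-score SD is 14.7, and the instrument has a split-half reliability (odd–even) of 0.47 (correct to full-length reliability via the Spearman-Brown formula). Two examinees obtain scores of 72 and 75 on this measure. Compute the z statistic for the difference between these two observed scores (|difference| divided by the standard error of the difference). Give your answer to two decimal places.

0.24

Spearman-Brown: r = 2(0.47) / (1 + 0.47) = 0.94000 / 1.47000 ≈ 0.63946
SEM = 14.70000 × √(1 − 0.63946) = 14.70000 × √0.36054 ≈ 14.70000 × 0.60045 ≈ 8.82666
SE_diff = √2 × SEM ≈ 12.48279
z = |72 − 75| / 12.48279 = 3 / 12.48279 ≈ 0.24033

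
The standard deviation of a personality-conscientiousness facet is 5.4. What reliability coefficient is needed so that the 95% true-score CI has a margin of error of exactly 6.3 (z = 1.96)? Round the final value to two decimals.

SEM needed = half-width / z = 6.3/1.96 ≈ 3.2143
Required reliability = 1 − (SEM/SD)² = 1 − 0.3543 ≈ 0.6457

0.65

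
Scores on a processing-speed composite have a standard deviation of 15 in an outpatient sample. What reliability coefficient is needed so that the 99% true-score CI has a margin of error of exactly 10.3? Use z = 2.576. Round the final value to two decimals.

0.93

Required SEM = 10.3 / 2.576 ≃ 3.9984
r = 1 − (3.9984/15)² ≃ 1 − 0.0711 ≃ 0.9289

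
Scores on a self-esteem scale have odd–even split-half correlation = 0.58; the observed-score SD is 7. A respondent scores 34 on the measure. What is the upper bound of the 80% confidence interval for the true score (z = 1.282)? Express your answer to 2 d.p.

38.63

Full-length reliability (Spearman-Brown) = 2(0.58)/(1+0.58) ≈ 0.734
The standard error of measurement is 7.000×√(1 − 0.734) ≈ 7.000×0.516 ≈ 3.609.
Margin = 1.282 × 3.609 ≈ 4.627
Upper limit = 34 + 4.627 ≈ 38.627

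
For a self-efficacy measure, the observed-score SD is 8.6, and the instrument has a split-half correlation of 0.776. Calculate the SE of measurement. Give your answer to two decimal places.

3.05

Spearman-Brown: r = 2(0.776) / (1 + 0.776) = 1.55200 / 1.77600 ≈ 0.87387
The standard error of measurement is 8.60000·√(1 − 0.87387) ≈ 8.60000·0.35514 ≈ 3.05422.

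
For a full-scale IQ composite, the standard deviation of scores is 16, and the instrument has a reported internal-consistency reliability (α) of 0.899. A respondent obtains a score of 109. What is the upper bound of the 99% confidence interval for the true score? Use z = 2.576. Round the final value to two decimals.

122.10

SEM = 16.000·√(1 − 0.899) ≈ 5.085
Margin = 2.576 · 5.085 ≈ 13.099
Upper limit = 109 + 13.099 ≈ 122.099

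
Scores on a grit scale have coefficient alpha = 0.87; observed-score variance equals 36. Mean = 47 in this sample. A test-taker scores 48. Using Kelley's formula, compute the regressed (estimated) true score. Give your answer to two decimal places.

T̂ = r·X + (1 − r)·M = 0.87000*48 + 0.13000*47 = 41.76000 + 6.11000 ≈ 47.87000

47.87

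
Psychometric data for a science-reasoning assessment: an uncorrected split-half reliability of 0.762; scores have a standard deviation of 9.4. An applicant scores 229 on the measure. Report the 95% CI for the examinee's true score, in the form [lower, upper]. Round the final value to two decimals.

r_full = 2·0.762 / (1 + 0.762) ≈ 0.86493
SEM = 9.40000·√(1 − 0.86493) ≈ 3.45472
Half-width = 1.96·3.45472 ≈ 6.77126
CI = 229 ± 6.77126 → [222.22874, 235.77126]

[222.23, 235.77]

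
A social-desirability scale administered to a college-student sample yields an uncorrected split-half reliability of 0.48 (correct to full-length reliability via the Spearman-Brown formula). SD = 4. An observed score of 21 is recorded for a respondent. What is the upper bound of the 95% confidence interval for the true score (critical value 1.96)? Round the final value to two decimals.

25.65

Spearman-Brown: r = 2(0.48) / (1 + 0.48) = 0.960 / 1.480 ≈ 0.649
The standard error of measurement is 4.000×√(1 − 0.649) ≈ 4.000×0.593 ≈ 2.371.
Half-width = 1.96×2.371 ≈ 4.647
Upper bound: 21 + 4.647 = 25.647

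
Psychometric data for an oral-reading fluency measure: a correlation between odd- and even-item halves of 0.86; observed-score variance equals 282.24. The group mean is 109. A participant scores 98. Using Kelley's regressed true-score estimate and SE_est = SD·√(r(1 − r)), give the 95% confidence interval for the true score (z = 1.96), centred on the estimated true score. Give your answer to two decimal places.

σ = 282.24^(1/2) = 16.800
r_full = 2·0.86 / (1 + 0.86) ≈ 0.925
T̂ = 0.925(98) + 0.075(109) ≈ 98.828
SE_est = SD × √(r(1 − r)) = 16.800 × √0.070 ≈ 16.800 × 0.264 ≈ 4.432
CI = 98.828 ± 1.96 × 4.432 → [90.141, 107.515]

[90.14, 107.52]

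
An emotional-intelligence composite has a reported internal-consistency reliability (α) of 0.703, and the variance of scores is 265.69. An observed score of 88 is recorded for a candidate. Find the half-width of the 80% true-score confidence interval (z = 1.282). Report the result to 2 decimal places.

SD = √265.69 = 16.3000
SEM = 16.3000 · √(1 − 0.7030) = 16.3000 · √0.2970 ≈ 16.3000 · 0.5450 ≈ 8.8831
Margin = 1.282 · 8.8831 ≈ 11.3882

11.39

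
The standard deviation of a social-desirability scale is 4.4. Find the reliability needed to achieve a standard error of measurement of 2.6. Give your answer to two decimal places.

0.65

r = 1 − (SEM / SD)² = 1 − (2.6000 / 4.4)² ≈ 1 − 0.3492 ≈ 0.6508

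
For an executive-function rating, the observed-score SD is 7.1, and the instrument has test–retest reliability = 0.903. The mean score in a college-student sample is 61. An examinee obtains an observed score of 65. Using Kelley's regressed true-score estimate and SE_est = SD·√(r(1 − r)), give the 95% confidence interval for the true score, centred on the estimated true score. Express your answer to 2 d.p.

T̂ = r·X + (1 − r)·M = 0.903*65 + 0.097*61 = 58.695 + 5.917 ≈ 64.612
SE_est = 7.100·√[r(1 − r)] ≈ 2.101
95% CI: 64.612 ± 4.119 ≈ (60.493, 68.731)

[60.49, 68.73]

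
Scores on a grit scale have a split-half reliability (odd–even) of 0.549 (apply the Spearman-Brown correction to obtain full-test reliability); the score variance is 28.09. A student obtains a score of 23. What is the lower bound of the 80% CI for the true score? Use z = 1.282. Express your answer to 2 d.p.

19.33

SD = √28.09 = 5.30000
r_full = 2·0.549 / (1 + 0.549) ≈ 0.70884
SEM = 5.30000 × √(1 − 0.70884) = 5.30000 × √0.29116 ≈ 5.30000 × 0.53959 ≈ 2.85982
Margin = 1.282 × 2.85982 ≈ 3.66629
Lower bound: 23 − 3.66629 = 19.33371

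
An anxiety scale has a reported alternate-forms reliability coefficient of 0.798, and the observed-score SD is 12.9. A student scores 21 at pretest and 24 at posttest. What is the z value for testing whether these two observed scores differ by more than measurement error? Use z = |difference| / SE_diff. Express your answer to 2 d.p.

0.37

The standard error of measurement is 12.9000×√(1 − 0.7980) ≈ 12.9000×0.4494 ≈ 5.7978.
SE_diff = SEM × √2 ≈ 5.7978 × 1.4142 ≈ 8.1994
z = 3 / 8.1994 ≈ 0.3659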